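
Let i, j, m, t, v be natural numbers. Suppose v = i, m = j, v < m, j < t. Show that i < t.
m = j and v < m, hence v < j. Since j < t, v < t. Since v = i, i < t.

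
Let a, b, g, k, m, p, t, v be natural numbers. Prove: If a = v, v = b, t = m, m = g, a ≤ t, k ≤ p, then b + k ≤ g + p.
a = v and v = b, thus a = b. t = m and m = g, hence t = g. Since a ≤ t, a ≤ g. a = b, so b ≤ g. Since k ≤ p, b + k ≤ g + p.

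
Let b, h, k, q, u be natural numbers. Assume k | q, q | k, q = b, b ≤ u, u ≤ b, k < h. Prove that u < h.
Since k | q and q | k, k = q. Since q = b, k = b. b ≤ u and u ≤ b, thus b = u. Since k = b, k = u. Since k < h, u < h.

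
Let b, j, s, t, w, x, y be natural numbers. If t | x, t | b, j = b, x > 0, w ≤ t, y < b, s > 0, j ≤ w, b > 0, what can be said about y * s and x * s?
y * s < x * s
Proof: Because t | b and b > 0, t ≤ b. j ≤ w and w ≤ t, therefore j ≤ t. Since j = b, b ≤ t. Since t ≤ b, t = b. t | x, so b | x. x > 0, so b ≤ x. y < b, so y < x. s > 0, so y * s < x * s.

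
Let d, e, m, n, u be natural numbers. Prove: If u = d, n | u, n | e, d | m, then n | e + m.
u = d and n | u, hence n | d. Since d | m, n | m. n | e, so n | e + m.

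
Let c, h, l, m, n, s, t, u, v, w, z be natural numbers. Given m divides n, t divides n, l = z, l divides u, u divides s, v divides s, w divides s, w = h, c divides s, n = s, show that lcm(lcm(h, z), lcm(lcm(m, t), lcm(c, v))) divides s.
Since w = h and w divides s, h divides s. From l divides u and u divides s, l divides s. Since l = z, z divides s. Since h divides s, lcm(h, z) divides s. m divides n and t divides n, hence lcm(m, t) divides n. n = s, so lcm(m, t) divides s. c divides s and v divides s, thus lcm(c, v) divides s. lcm(m, t) divides s, so lcm(lcm(m, t), lcm(c, v)) divides s. Since lcm(h, z) divides s, lcm(lcm(h, z), lcm(lcm(m, t), lcm(c, v))) divides s.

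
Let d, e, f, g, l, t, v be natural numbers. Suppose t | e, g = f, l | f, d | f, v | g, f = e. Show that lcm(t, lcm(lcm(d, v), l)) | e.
Because g = f and v | g, v | f. Since d | f, lcm(d, v) | f. Since l | f, lcm(lcm(d, v), l) | f. f = e, so lcm(lcm(d, v), l) | e. t | e, so lcm(t, lcm(lcm(d, v), l)) | e.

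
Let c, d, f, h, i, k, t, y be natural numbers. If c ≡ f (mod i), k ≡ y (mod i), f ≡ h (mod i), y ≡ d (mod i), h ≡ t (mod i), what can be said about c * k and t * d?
c * k ≡ t * d (mod i)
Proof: Since c ≡ f (mod i) and f ≡ h (mod i), c ≡ h (mod i). Since h ≡ t (mod i), c ≡ t (mod i). Since k ≡ y (mod i) and y ≡ d (mod i), k ≡ d (mod i). c ≡ t (mod i), so c * k ≡ t * d (mod i).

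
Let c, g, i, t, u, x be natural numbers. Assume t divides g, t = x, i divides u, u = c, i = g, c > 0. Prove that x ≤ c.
i = g and i divides u, hence g divides u. t divides g, so t divides u. u = c, so t divides c. Since t = x, x divides c. c > 0, so x ≤ c.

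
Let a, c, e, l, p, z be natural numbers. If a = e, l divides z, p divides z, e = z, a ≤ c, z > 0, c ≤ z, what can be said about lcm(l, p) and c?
lcm(l, p) ≤ c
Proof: From a = e and e = z, a = z. Since a ≤ c, z ≤ c. Since c ≤ z, z = c. l divides z and p divides z, therefore lcm(l, p) divides z. Because z > 0, lcm(l, p) ≤ z. z = c, so lcm(l, p) ≤ c.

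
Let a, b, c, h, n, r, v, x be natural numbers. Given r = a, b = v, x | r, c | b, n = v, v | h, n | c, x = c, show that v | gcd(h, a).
b = v and c | b, so c | v. n = v and n | c, hence v | c. Since c | v, c = v. r = a and x | r, therefore x | a. Since x = c, c | a. Since c = v, v | a. v | h, so v | gcd(h, a).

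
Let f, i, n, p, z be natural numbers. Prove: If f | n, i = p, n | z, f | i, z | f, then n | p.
n | z and z | f, thus n | f. f | n, so f = n. Since i = p and f | i, f | p. Since f = n, n | p.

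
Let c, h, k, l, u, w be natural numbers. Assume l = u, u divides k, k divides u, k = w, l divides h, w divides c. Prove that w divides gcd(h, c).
u divides k and k divides u, so u = k. Since l = u, l = k. k = w, so l = w. l divides h, so w divides h. Since w divides c, w divides gcd(h, c).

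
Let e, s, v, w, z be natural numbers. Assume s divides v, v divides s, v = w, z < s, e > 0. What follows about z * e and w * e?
z * e < w * e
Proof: From s divides v and v divides s, s = v. Since v = w, s = w. Since z < s, z < w. Since e > 0, by multiplying by a positive, z * e < w * e.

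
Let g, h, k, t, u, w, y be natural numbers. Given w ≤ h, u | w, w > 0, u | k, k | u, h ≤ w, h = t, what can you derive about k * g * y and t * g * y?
k * g * y ≤ t * g * y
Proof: w ≤ h and h ≤ w, so w = h. From h = t, w = t. u | k and k | u, so u = k. u | w and w > 0, thus u ≤ w. Because u = k, k ≤ w. Because w = t, k ≤ t. Then k * g ≤ t * g. Then k * g * y ≤ t * g * y.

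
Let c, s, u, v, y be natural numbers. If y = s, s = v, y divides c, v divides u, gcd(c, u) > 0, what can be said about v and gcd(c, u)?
v ≤ gcd(c, u)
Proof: y = s and s = v, so y = v. Since y divides c, v divides c. v divides u, so v divides gcd(c, u). gcd(c, u) > 0, so v ≤ gcd(c, u).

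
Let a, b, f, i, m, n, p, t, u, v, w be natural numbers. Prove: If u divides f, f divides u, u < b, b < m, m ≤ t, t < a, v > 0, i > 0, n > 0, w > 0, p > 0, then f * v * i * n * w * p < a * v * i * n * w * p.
u divides f and f divides u, therefore u = f. b < m and m ≤ t, therefore b < t. u < b, so u < t. From u = f, f < t. Since t < a, f < a. Combining with v > 0, by multiplying by a positive, f * v < a * v. Combined with i > 0, by multiplying by a positive, f * v * i < a * v * i. Using n > 0 and multiplying by a positive, f * v * i * n < a * v * i * n. Combined with w > 0, by multiplying by a positive, f * v * i * n * w < a * v * i * n * w. From p > 0, by multiplying by a positive, f * v * i * n * w * p < a * v * i * n * w * p.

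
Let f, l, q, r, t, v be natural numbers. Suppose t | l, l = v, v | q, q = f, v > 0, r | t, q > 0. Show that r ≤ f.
Because l = v and t | l, t | v. Since r | t, r | v. Since v > 0, r ≤ v. Since v | q and q > 0, v ≤ q. q = f, so v ≤ f. r ≤ v, so r ≤ f.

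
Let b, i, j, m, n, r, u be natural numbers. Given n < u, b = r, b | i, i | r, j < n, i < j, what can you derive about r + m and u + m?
r + m < u + m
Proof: Since b = r and b | i, r | i. Since i | r, i = r. i < j and j < n, therefore i < n. Since n < u, i < u. Since i = r, r < u. Then r + m < u + m.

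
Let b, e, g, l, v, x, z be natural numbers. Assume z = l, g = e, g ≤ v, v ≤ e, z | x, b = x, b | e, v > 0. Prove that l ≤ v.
g = e and g ≤ v, hence e ≤ v. v ≤ e, so e = v. Since b = x and b | e, x | e. z | x, so z | e. e = v, so z | v. From z = l, l | v. v > 0, so l ≤ v.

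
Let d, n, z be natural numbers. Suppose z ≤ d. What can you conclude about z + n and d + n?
z + n ≤ d + n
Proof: z ≤ d. By adding to both sides, z + n ≤ d + n.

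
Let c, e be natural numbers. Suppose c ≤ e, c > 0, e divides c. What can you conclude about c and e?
c = e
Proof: e divides c and c > 0, so e ≤ c. Since c ≤ e, e = c. Then c = e.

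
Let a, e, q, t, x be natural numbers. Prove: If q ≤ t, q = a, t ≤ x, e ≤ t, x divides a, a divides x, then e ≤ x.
a divides x and x divides a, therefore a = x. q = a, so q = x. Since q ≤ t, x ≤ t. t ≤ x, so t = x. Since e ≤ t, e ≤ x.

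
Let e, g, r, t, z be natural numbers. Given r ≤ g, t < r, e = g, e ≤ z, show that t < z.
e = g and e ≤ z, hence g ≤ z. Since r ≤ g, r ≤ z. t < r, so t < z.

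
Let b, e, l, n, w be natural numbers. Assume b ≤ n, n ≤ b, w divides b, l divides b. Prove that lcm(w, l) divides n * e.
b ≤ n and n ≤ b, hence b = n. w divides b and l divides b, thus lcm(w, l) divides b. b = n, so lcm(w, l) divides n. Then lcm(w, l) divides n * e.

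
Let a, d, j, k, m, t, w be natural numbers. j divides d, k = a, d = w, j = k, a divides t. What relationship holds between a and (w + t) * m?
a divides (w + t) * m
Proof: j = k and k = a, thus j = a. d = w and j divides d, hence j divides w. Since j = a, a divides w. Since a divides t, a divides w + t. Then a divides (w + t) * m.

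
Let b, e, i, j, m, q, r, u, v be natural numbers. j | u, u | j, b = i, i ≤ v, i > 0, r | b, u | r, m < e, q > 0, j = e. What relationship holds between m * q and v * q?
m * q < v * q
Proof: u | j and j | u, so u = j. Since j = e, u = e. u | r and r | b, therefore u | b. b = i, so u | i. Since u = e, e | i. Because i > 0, e ≤ i. Since i ≤ v, e ≤ v. Since m < e, m < v. Since q > 0, m * q < v * q.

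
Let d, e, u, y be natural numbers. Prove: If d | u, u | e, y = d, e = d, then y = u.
e = d and u | e, hence u | d. Since d | u, d = u. Since y = d, y = u.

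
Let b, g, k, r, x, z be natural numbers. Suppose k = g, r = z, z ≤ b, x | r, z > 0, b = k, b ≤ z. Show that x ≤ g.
From z ≤ b and b ≤ z, z = b. b = k, so z = k. k = g, so z = g. r = z and x | r, therefore x | z. Since z > 0, x ≤ z. Since z = g, x ≤ g.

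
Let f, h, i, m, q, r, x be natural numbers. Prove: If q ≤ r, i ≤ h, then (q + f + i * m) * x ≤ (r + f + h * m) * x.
Because q ≤ r, q + f ≤ r + f. From i ≤ h, i * m ≤ h * m. Since q + f ≤ r + f, q + f + i * m ≤ r + f + h * m. Then (q + f + i * m) * x ≤ (r + f + h * m) * x.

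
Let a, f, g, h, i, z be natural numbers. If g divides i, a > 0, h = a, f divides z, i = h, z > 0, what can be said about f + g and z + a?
f + g ≤ z + a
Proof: Because f divides z and z > 0, f ≤ z. i = h and h = a, thus i = a. Since g divides i, g divides a. a > 0, so g ≤ a. Because f ≤ z, f + g ≤ z + a.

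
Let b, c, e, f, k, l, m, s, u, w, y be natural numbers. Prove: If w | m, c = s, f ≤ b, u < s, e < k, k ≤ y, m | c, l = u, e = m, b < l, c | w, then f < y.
f ≤ b and b < l, hence f < l. From l = u, f < u. c | w and w | m, therefore c | m. Since m | c, m = c. c = s, so m = s. Because e = m and e < k, m < k. m = s, so s < k. Since u < s, u < k. k ≤ y, so u < y. f < u, so f < y.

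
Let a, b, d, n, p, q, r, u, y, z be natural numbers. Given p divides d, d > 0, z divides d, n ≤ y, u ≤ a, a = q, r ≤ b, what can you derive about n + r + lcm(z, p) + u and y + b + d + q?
n + r + lcm(z, p) + u ≤ y + b + d + q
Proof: Because z divides d and p divides d, lcm(z, p) divides d. From d > 0, lcm(z, p) ≤ d. Since r ≤ b, r + lcm(z, p) ≤ b + d. n ≤ y, so n + r + lcm(z, p) ≤ y + b + d. From a = q and u ≤ a, u ≤ q. n + r + lcm(z, p) ≤ y + b + d, so n + r + lcm(z, p) + u ≤ y + b + d + q.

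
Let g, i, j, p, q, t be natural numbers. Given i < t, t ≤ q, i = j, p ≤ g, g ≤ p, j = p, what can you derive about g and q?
g < q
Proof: From p ≤ g and g ≤ p, p = g. Since j = p, j = g. i = j and i < t, so j < t. From t ≤ q, j < q. Since j = g, g < q.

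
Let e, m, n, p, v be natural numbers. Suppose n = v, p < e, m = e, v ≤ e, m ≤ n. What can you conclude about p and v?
p < v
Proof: m = e and m ≤ n, thus e ≤ n. n = v, so e ≤ v. v ≤ e, so e = v. p < e, so p < v.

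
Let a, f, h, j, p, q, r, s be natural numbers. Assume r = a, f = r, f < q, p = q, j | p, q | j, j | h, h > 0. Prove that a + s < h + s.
f = r and f < q, therefore r < q. r = a, so a < q. Because p = q and j | p, j | q. Since q | j, j = q. From j | h, q | h. h > 0, so q ≤ h. a < q, so a < h. Then a + s < h + s.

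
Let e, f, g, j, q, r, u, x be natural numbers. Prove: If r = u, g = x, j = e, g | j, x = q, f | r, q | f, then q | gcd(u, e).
From q | f and f | r, q | r. Because r = u, q | u. g = x and x = q, thus g = q. Because j = e and g | j, g | e. Since g = q, q | e. Since q | u, q | gcd(u, e).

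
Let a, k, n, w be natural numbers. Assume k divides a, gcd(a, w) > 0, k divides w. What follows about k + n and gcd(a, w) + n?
k + n ≤ gcd(a, w) + n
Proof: Because k divides a and k divides w, k divides gcd(a, w). Since gcd(a, w) > 0, k ≤ gcd(a, w). Then k + n ≤ gcd(a, w) + n.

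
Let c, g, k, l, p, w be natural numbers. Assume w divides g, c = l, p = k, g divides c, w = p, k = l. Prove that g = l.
c = l and g divides c, hence g divides l. w = p and p = k, thus w = k. k = l, so w = l. Since w divides g, l divides g. From g divides l, g = l.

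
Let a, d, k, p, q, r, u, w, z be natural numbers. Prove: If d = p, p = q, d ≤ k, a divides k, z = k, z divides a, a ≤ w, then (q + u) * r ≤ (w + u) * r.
d = p and p = q, so d = q. Because d ≤ k, q ≤ k. z = k and z divides a, thus k divides a. Because a divides k, a = k. Since a ≤ w, k ≤ w. Because q ≤ k, q ≤ w. Then q + u ≤ w + u. By multiplying by a non-negative, (q + u) * r ≤ (w + u) * r.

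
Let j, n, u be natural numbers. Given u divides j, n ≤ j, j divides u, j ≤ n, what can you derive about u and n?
u = n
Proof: From u divides j and j divides u, u = j. j ≤ n and n ≤ j, therefore j = n. u = j, so u = n.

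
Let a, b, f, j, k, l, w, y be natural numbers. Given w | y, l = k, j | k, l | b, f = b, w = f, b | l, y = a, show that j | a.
b | l and l | b, therefore b = l. From l = k, b = k. Since w = f and f = b, w = b. Because y = a and w | y, w | a. Since w = b, b | a. b = k, so k | a. j | k, so j | a.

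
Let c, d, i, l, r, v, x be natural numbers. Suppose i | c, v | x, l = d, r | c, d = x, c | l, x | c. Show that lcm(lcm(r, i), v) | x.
From l = d and c | l, c | d. d = x, so c | x. Since x | c, c = x. r | c and i | c, therefore lcm(r, i) | c. Because c = x, lcm(r, i) | x. Since v | x, lcm(lcm(r, i), v) | x.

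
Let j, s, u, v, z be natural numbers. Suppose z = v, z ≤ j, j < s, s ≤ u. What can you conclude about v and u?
v < u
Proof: From z = v and z ≤ j, v ≤ j. j < s and s ≤ u, therefore j < u. v ≤ j, so v < u.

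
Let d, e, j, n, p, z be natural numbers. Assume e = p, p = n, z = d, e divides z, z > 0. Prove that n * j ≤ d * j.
e = p and p = n, thus e = n. From e divides z and z > 0, e ≤ z. z = d, so e ≤ d. e = n, so n ≤ d. By multiplying by a non-negative, n * j ≤ d * j.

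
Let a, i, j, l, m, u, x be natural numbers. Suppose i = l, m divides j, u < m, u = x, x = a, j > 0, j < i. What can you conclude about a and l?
a < l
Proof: From u = x and x = a, u = a. m divides j and j > 0, hence m ≤ j. u < m, so u < j. Because u = a, a < j. Because i = l and j < i, j < l. a < j, so a < l.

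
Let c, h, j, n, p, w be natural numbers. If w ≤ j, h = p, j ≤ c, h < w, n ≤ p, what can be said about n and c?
n < c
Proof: From h = p and h < w, p < w. Since n ≤ p, n < w. w ≤ j and j ≤ c, hence w ≤ c. Since n < w, n < c.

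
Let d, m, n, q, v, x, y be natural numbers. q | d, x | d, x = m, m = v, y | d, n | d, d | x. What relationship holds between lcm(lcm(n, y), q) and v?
lcm(lcm(n, y), q) | v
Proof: x = m and m = v, thus x = v. d | x and x | d, thus d = x. Because n | d and y | d, lcm(n, y) | d. Since q | d, lcm(lcm(n, y), q) | d. d = x, so lcm(lcm(n, y), q) | x. x = v, so lcm(lcm(n, y), q) | v.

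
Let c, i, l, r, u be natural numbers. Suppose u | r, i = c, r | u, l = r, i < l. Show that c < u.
From r | u and u | r, r = u. i = c and i < l, therefore c < l. Since l = r, c < r. Since r = u, c < u.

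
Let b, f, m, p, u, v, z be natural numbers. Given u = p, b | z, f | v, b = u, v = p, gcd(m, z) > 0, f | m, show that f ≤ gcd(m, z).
Because v = p and f | v, f | p. Because b = u and u = p, b = p. Since b | z, p | z. Since f | p, f | z. f | m, so f | gcd(m, z). From gcd(m, z) > 0, f ≤ gcd(m, z).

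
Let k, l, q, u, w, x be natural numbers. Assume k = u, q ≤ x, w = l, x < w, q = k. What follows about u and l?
u < l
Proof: q = k and q ≤ x, therefore k ≤ x. From x < w, k < w. Since k = u, u < w. From w = l, u < l.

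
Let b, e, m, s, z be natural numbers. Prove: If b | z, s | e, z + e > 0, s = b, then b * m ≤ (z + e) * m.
s = b and s | e, so b | e. Because b | z, b | z + e. z + e > 0, so b ≤ z + e. Then b * m ≤ (z + e) * m.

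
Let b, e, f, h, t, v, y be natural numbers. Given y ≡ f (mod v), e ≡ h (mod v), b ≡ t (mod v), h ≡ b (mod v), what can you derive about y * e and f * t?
y * e ≡ f * t (mod v)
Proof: From e ≡ h (mod v) and h ≡ b (mod v), e ≡ b (mod v). Since b ≡ t (mod v), e ≡ t (mod v). From y ≡ f (mod v), by multiplying congruences, y * e ≡ f * t (mod v).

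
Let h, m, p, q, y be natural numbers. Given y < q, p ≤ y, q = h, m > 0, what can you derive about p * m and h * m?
p * m < h * m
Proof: p ≤ y and y < q, thus p < q. q = h, so p < h. From m > 0, by multiplying by a positive, p * m < h * m.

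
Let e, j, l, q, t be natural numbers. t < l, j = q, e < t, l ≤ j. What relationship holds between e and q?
e < q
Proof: Since t < l and l ≤ j, t < j. j = q, so t < q. e < t, so e < q.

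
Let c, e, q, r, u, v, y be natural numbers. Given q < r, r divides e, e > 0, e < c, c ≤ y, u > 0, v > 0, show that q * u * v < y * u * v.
r divides e and e > 0, hence r ≤ e. From e < c and c ≤ y, e < y. Since r ≤ e, r < y. q < r, so q < y. From u > 0, by multiplying by a positive, q * u < y * u. Since v > 0, by multiplying by a positive, q * u * v < y * u * v.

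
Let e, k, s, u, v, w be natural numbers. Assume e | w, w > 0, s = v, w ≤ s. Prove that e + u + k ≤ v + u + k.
Since e | w and w > 0, e ≤ w. s = v and w ≤ s, thus w ≤ v. Since e ≤ w, e ≤ v. Then e + u ≤ v + u. Then e + u + k ≤ v + u + k.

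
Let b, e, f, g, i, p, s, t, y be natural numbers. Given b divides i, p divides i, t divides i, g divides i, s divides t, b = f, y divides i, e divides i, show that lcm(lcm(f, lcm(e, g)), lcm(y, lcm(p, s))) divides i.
b = f and b divides i, therefore f divides i. e divides i and g divides i, hence lcm(e, g) divides i. f divides i, so lcm(f, lcm(e, g)) divides i. Because s divides t and t divides i, s divides i. Since p divides i, lcm(p, s) divides i. Since y divides i, lcm(y, lcm(p, s)) divides i. Since lcm(f, lcm(e, g)) divides i, lcm(lcm(f, lcm(e, g)), lcm(y, lcm(p, s))) divides i.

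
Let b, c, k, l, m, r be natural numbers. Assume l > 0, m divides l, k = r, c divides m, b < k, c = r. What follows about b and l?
b < l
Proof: From k = r and b < k, b < r. c divides m and m divides l, therefore c divides l. c = r, so r divides l. Since l > 0, r ≤ l. b < r, so b < l.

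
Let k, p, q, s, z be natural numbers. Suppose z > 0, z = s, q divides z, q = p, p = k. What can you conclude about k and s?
k ≤ s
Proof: q = p and p = k, therefore q = k. q divides z and z > 0, therefore q ≤ z. Since q = k, k ≤ z. Since z = s, k ≤ s.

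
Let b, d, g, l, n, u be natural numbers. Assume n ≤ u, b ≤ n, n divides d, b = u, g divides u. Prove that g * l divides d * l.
b = u and b ≤ n, hence u ≤ n. n ≤ u, so n = u. From n divides d, u divides d. g divides u, so g divides d. Then g * l divides d * l.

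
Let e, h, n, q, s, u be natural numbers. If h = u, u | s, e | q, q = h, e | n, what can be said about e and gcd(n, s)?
e | gcd(n, s)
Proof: q = h and h = u, so q = u. Since e | q, e | u. Since u | s, e | s. Since e | n, e | gcd(n, s).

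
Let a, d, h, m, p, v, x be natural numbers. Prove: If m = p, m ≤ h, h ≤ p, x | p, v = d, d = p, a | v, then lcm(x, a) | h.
m = p and m ≤ h, so p ≤ h. Since h ≤ p, p = h. From v = d and d = p, v = p. a | v, so a | p. x | p, so lcm(x, a) | p. Since p = h, lcm(x, a) | h.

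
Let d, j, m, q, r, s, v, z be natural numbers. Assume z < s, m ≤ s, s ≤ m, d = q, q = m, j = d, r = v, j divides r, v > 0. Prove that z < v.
m ≤ s and s ≤ m, therefore m = s. Since d = q and q = m, d = m. r = v and j divides r, so j divides v. Because j = d, d divides v. Because d = m, m divides v. Since v > 0, m ≤ v. m = s, so s ≤ v. z < s, so z < v.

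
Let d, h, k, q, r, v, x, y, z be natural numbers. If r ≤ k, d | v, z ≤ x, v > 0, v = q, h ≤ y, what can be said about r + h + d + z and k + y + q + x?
r + h + d + z ≤ k + y + q + x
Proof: Since r ≤ k and h ≤ y, r + h ≤ k + y. d | v and v > 0, hence d ≤ v. v = q, so d ≤ q. r + h ≤ k + y, so r + h + d ≤ k + y + q. z ≤ x, so r + h + d + z ≤ k + y + q + x.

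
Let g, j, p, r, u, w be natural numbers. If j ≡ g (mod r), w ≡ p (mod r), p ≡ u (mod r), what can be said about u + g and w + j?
u + g ≡ w + j (mod r)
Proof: From w ≡ p (mod r) and p ≡ u (mod r), w ≡ u (mod r). From j ≡ g (mod r), w + j ≡ u + g (mod r). Then u + g ≡ w + j (mod r).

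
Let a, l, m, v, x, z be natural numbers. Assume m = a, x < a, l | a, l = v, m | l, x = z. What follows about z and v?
z < v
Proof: m = a and m | l, hence a | l. Since l | a, a = l. Since l = v, a = v. Since x < a, x < v. Since x = z, z < v.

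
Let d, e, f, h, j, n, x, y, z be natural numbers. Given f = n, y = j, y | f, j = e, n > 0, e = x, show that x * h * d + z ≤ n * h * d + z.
y = j and j = e, so y = e. e = x, so y = x. Because f = n and y | f, y | n. Since n > 0, y ≤ n. Since y = x, x ≤ n. Then x * h ≤ n * h. Then x * h * d ≤ n * h * d. Then x * h * d + z ≤ n * h * d + z.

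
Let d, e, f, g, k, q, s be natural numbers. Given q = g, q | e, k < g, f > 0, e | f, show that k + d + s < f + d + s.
q = g and q | e, thus g | e. Since e | f, g | f. f > 0, so g ≤ f. Because k < g, k < f. Then k + d < f + d. Then k + d + s < f + d + s.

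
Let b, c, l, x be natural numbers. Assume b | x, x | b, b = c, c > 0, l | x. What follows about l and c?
l ≤ c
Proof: x | b and b | x, thus x = b. Since b = c, x = c. l | x, so l | c. Since c > 0, l ≤ c.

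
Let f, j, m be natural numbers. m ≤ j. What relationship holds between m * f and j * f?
m * f ≤ j * f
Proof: m ≤ j. By multiplying by a non-negative, m * f ≤ j * f.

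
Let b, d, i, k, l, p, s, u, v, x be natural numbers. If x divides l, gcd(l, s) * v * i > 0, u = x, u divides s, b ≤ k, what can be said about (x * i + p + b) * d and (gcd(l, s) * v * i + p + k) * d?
(x * i + p + b) * d ≤ (gcd(l, s) * v * i + p + k) * d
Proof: u = x and u divides s, thus x divides s. From x divides l, x divides gcd(l, s). Then x divides gcd(l, s) * v. Then x * i divides gcd(l, s) * v * i. gcd(l, s) * v * i > 0, so x * i ≤ gcd(l, s) * v * i. Then x * i + p ≤ gcd(l, s) * v * i + p. b ≤ k, so x * i + p + b ≤ gcd(l, s) * v * i + p + k. By multiplying by a non-negative, (x * i + p + b) * d ≤ (gcd(l, s) * v * i + p + k) * d.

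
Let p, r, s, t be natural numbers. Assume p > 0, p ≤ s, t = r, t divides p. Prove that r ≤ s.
t divides p and p > 0, hence t ≤ p. Because t = r, r ≤ p. Since p ≤ s, r ≤ s.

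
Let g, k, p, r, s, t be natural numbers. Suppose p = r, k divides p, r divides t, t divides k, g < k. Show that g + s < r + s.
Since p = r and k divides p, k divides r. r divides t and t divides k, therefore r divides k. k divides r, so k = r. Since g < k, g < r. Then g + s < r + s.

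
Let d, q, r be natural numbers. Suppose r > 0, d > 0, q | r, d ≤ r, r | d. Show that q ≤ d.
r | d and d > 0, so r ≤ d. d ≤ r, so r = d. q | r and r > 0, so q ≤ r. From r = d, q ≤ d.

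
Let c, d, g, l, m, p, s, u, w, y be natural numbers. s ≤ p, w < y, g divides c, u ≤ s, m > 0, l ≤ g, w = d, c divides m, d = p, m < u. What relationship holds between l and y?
l < y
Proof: g divides c and c divides m, so g divides m. Since m > 0, g ≤ m. Since l ≤ g, l ≤ m. m < u and u ≤ s, thus m < s. s ≤ p, so m < p. l ≤ m, so l < p. w = d and d = p, therefore w = p. w < y, so p < y. From l < p, l < y.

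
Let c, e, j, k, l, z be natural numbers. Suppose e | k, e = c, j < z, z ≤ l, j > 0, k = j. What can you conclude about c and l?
c < l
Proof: e = c and e | k, therefore c | k. Since k = j, c | j. Since j > 0, c ≤ j. j < z and z ≤ l, so j < l. Because c ≤ j, c < l.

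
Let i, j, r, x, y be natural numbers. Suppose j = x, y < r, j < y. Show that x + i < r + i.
j = x and j < y, so x < y. From y < r, x < r. Then x + i < r + i.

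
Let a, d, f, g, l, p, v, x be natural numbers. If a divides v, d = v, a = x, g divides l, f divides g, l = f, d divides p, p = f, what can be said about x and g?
x divides g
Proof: From a = x and a divides v, x divides v. l = f and g divides l, so g divides f. Because f divides g, f = g. Because p = f and d divides p, d divides f. Since d = v, v divides f. From f = g, v divides g. Since x divides v, x divides g.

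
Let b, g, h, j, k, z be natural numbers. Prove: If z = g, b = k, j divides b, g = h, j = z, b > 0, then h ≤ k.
j = z and z = g, so j = g. Since g = h, j = h. j divides b and b > 0, thus j ≤ b. b = k, so j ≤ k. j = h, so h ≤ k.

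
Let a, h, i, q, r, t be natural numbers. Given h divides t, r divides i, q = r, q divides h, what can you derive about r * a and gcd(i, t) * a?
r * a divides gcd(i, t) * a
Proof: q divides h and h divides t, therefore q divides t. Because q = r, r divides t. r divides i, so r divides gcd(i, t). Then r * a divides gcd(i, t) * a.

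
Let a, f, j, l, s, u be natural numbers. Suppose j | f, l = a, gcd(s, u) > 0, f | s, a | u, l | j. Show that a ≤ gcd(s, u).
l = a and l | j, hence a | j. j | f and f | s, so j | s. a | j, so a | s. a | u, so a | gcd(s, u). gcd(s, u) > 0, so a ≤ gcd(s, u).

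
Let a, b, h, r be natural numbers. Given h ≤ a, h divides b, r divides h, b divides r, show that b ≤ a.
b divides r and r divides h, hence b divides h. h divides b, so h = b. h ≤ a, so b ≤ a.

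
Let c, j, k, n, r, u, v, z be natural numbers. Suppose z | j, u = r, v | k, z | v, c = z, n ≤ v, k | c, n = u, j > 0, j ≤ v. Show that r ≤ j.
n = u and u = r, therefore n = r. c = z and k | c, so k | z. v | k, so v | z. z | v, so z = v. Since z | j, v | j. j > 0, so v ≤ j. From j ≤ v, v = j. Since n ≤ v, n ≤ j. n = r, so r ≤ j.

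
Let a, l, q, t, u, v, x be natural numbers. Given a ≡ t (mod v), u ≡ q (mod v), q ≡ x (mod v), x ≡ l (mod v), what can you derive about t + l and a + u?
t + l ≡ a + u (mod v)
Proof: u ≡ q (mod v) and q ≡ x (mod v), so u ≡ x (mod v). x ≡ l (mod v), so u ≡ l (mod v). a ≡ t (mod v), so a + u ≡ t + l (mod v). Then t + l ≡ a + u (mod v).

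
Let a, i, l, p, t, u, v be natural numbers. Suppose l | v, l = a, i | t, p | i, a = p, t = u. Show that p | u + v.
t = u and i | t, hence i | u. From p | i, p | u. l = a and l | v, hence a | v. Since a = p, p | v. Because p | u, p | u + v.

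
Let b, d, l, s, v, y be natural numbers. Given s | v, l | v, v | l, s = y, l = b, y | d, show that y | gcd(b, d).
Since v | l and l | v, v = l. s = y and s | v, hence y | v. v = l, so y | l. Since l = b, y | b. Since y | d, y | gcd(b, d).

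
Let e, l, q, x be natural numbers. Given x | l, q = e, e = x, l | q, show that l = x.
Because q = e and e = x, q = x. Since l | q, l | x. From x | l, x = l. Then l = x.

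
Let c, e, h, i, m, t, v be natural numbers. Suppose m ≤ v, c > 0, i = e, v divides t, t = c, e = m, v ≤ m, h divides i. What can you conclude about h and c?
h ≤ c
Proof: i = e and h divides i, so h divides e. e = m, so h divides m. v ≤ m and m ≤ v, therefore v = m. Because t = c and v divides t, v divides c. v = m, so m divides c. Since h divides m, h divides c. c > 0, so h ≤ c.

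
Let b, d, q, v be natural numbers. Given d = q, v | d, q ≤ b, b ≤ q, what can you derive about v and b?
v | b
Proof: From q ≤ b and b ≤ q, q = b. d = q and v | d, therefore v | q. Since q = b, v | b.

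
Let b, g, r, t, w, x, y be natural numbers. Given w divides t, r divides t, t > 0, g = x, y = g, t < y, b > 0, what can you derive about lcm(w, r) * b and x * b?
lcm(w, r) * b < x * b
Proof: Since w divides t and r divides t, lcm(w, r) divides t. Since t > 0, lcm(w, r) ≤ t. y = g and t < y, so t < g. g = x, so t < x. Since lcm(w, r) ≤ t, lcm(w, r) < x. Since b > 0, by multiplying by a positive, lcm(w, r) * b < x * b.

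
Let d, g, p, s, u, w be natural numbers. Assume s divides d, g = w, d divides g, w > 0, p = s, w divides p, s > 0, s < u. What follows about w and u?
w < u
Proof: From g = w and d divides g, d divides w. Since s divides d, s divides w. Since w > 0, s ≤ w. p = s and w divides p, thus w divides s. Since s > 0, w ≤ s. Since s ≤ w, s = w. s < u, so w < u.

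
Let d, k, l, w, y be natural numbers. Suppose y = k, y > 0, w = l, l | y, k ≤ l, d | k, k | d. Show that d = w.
Because l | y and y > 0, l ≤ y. Since y = k, l ≤ k. Since k ≤ l, l = k. Since w = l, w = k. Since k | d and d | k, k = d. Since w = k, w = d. Then d = w.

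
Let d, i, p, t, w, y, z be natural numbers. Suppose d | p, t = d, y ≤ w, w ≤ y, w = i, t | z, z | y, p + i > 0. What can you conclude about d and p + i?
d ≤ p + i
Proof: Because y ≤ w and w ≤ y, y = w. Since w = i, y = i. t | z and z | y, hence t | y. Because y = i, t | i. t = d, so d | i. From d | p, d | p + i. p + i > 0, so d ≤ p + i.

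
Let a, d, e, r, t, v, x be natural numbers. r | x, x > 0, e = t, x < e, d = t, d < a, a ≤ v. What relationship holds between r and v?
r < v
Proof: r | x and x > 0, hence r ≤ x. Since e = t and x < e, x < t. d = t and d < a, so t < a. x < t, so x < a. a ≤ v, so x < v. Since r ≤ x, r < v.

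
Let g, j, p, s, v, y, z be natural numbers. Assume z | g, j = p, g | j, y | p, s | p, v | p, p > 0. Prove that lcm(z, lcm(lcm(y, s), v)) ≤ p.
j = p and g | j, so g | p. Since z | g, z | p. From y | p and s | p, lcm(y, s) | p. v | p, so lcm(lcm(y, s), v) | p. Since z | p, lcm(z, lcm(lcm(y, s), v)) | p. Since p > 0, lcm(z, lcm(lcm(y, s), v)) ≤ p.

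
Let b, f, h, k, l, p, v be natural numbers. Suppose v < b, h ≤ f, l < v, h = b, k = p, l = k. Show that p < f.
From l = k and k = p, l = p. Because l < v and v < b, l < b. Since h = b and h ≤ f, b ≤ f. l < b, so l < f. Since l = p, p < f.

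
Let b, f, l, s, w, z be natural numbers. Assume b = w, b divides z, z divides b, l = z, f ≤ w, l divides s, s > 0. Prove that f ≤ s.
Because z divides b and b divides z, z = b. Since l = z, l = b. Since l divides s, b divides s. From s > 0, b ≤ s. b = w, so w ≤ s. f ≤ w, so f ≤ s.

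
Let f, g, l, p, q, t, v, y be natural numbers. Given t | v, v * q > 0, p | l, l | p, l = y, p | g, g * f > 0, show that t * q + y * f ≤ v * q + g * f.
From t | v, t * q | v * q. v * q > 0, so t * q ≤ v * q. p | l and l | p, so p = l. Since l = y, p = y. p | g, so y | g. Then y * f | g * f. g * f > 0, so y * f ≤ g * f. t * q ≤ v * q, so t * q + y * f ≤ v * q + g * f.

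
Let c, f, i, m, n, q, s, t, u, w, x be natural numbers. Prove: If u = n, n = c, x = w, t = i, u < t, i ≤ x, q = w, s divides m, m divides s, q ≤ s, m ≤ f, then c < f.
Since u = n and n = c, u = c. Because t = i and u < t, u < i. i ≤ x, so u < x. Since x = w, u < w. u = c, so c < w. From s divides m and m divides s, s = m. q ≤ s, so q ≤ m. m ≤ f, so q ≤ f. Since q = w, w ≤ f. Since c < w, c < f.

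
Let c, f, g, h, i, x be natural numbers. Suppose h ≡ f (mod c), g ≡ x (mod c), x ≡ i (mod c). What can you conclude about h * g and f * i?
h * g ≡ f * i (mod c)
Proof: From g ≡ x (mod c) and x ≡ i (mod c), g ≡ i (mod c). h ≡ f (mod c), so h * g ≡ f * i (mod c).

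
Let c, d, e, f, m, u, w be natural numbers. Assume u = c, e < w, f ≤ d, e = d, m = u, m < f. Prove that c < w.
m = u and u = c, thus m = c. Since m < f and f ≤ d, m < d. e = d and e < w, hence d < w. Since m < d, m < w. From m = c, c < w.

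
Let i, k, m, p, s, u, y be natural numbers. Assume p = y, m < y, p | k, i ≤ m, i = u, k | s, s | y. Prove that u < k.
p = y and p | k, hence y | k. k | s and s | y, thus k | y. y | k, so y = k. Since i ≤ m and m < y, i < y. Since i = u, u < y. Since y = k, u < k.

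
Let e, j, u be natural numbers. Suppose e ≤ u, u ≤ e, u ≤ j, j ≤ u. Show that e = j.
e ≤ u and u ≤ e, hence e = u. u ≤ j and j ≤ u, therefore u = j. Since e = u, e = j.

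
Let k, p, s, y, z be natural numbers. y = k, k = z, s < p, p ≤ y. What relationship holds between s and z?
s < z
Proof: y = k and k = z, therefore y = z. s < p and p ≤ y, thus s < y. Since y = z, s < z.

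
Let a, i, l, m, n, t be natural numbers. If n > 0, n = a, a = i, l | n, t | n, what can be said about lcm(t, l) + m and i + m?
lcm(t, l) + m ≤ i + m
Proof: Since n = a and a = i, n = i. Because t | n and l | n, lcm(t, l) | n. n > 0, so lcm(t, l) ≤ n. Because n = i, lcm(t, l) ≤ i. Then lcm(t, l) + m ≤ i + m.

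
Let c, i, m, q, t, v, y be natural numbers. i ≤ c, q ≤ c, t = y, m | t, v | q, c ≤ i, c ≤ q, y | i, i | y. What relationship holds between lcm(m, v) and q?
lcm(m, v) | q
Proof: y | i and i | y, so y = i. i ≤ c and c ≤ i, thus i = c. y = i, so y = c. Because c ≤ q and q ≤ c, c = q. y = c, so y = q. From t = y and m | t, m | y. Since y = q, m | q. From v | q, lcm(m, v) | q.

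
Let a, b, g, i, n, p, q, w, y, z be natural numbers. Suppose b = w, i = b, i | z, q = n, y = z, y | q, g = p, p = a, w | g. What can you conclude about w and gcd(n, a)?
w | gcd(n, a)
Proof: i = b and i | z, hence b | z. b = w, so w | z. Since y = z and y | q, z | q. q = n, so z | n. Since w | z, w | n. From g = p and p = a, g = a. Since w | g, w | a. w | n, so w | gcd(n, a).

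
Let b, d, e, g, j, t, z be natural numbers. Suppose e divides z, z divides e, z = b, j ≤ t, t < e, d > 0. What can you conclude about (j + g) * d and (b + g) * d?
(j + g) * d < (b + g) * d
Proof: Since e divides z and z divides e, e = z. Because z = b, e = b. From j ≤ t and t < e, j < e. Since e = b, j < b. Then j + g < b + g. Combined with d > 0, by multiplying by a positive, (j + g) * d < (b + g) * d.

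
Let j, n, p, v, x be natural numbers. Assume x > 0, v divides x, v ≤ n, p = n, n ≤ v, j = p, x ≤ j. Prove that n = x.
Since v ≤ n and n ≤ v, v = n. Since v divides x, n divides x. x > 0, so n ≤ x. j = p and p = n, so j = n. Since x ≤ j, x ≤ n. From n ≤ x, n = x.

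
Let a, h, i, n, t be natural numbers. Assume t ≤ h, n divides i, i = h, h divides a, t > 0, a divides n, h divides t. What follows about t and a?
t = a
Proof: h divides t and t > 0, therefore h ≤ t. Since t ≤ h, t = h. Since a divides n and n divides i, a divides i. Since i = h, a divides h. Since h divides a, h = a. Since t = h, t = a.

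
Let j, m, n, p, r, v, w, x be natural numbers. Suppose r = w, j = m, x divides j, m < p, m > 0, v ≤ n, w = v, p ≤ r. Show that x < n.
Since j = m and x divides j, x divides m. m > 0, so x ≤ m. From r = w and w = v, r = v. m < p and p ≤ r, therefore m < r. Because r = v, m < v. Since v ≤ n, m < n. Since x ≤ m, x < n.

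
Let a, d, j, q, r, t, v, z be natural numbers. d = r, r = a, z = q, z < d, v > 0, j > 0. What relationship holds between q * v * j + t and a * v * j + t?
q * v * j + t < a * v * j + t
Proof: Because d = r and r = a, d = a. From z = q and z < d, q < d. Because d = a, q < a. Combined with v > 0, by multiplying by a positive, q * v < a * v. Combined with j > 0, by multiplying by a positive, q * v * j < a * v * j. Then q * v * j + t < a * v * j + t.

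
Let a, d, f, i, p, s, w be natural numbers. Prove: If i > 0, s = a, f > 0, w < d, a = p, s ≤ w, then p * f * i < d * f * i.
s = a and s ≤ w, therefore a ≤ w. Because w < d, a < d. a = p, so p < d. Since f > 0, p * f < d * f. Since i > 0, p * f * i < d * f * i.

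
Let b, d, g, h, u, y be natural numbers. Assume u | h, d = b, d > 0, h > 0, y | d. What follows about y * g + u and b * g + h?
y * g + u ≤ b * g + h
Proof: y | d and d > 0, therefore y ≤ d. Since d = b, y ≤ b. Then y * g ≤ b * g. u | h and h > 0, thus u ≤ h. y * g ≤ b * g, so y * g + u ≤ b * g + h.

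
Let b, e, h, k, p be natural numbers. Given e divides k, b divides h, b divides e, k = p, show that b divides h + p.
Since k = p and e divides k, e divides p. Because b divides e, b divides p. b divides h, so b divides h + p.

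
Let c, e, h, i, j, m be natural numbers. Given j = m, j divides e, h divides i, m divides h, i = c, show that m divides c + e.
Because m divides h and h divides i, m divides i. Since i = c, m divides c. Since j = m and j divides e, m divides e. Since m divides c, m divides c + e.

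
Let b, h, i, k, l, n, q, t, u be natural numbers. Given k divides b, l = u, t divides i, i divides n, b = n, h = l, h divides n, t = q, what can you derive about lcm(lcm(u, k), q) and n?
lcm(lcm(u, k), q) divides n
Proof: Since h = l and l = u, h = u. h divides n, so u divides n. b = n and k divides b, so k divides n. u divides n, so lcm(u, k) divides n. Because t = q and t divides i, q divides i. Since i divides n, q divides n. lcm(u, k) divides n, so lcm(lcm(u, k), q) divides n.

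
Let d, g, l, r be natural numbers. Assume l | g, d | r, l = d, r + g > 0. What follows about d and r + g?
d ≤ r + g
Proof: l = d and l | g, therefore d | g. Since d | r, d | r + g. r + g > 0, so d ≤ r + g.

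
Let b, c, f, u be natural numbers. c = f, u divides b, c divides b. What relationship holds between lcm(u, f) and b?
lcm(u, f) divides b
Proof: c = f and c divides b, thus f divides b. Since u divides b, lcm(u, f) divides b.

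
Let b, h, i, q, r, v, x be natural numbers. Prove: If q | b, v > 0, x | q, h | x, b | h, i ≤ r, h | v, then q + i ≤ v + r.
h | x and x | q, therefore h | q. q | b and b | h, hence q | h. h | q, so h = q. h | v and v > 0, thus h ≤ v. Since h = q, q ≤ v. i ≤ r, so q + i ≤ v + r.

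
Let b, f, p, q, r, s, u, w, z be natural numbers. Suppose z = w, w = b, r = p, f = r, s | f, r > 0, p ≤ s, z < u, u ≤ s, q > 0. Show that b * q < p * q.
z = w and w = b, so z = b. Since f = r and s | f, s | r. r > 0, so s ≤ r. Since r = p, s ≤ p. p ≤ s, so s = p. Because z < u and u ≤ s, z < s. s = p, so z < p. Since z = b, b < p. q > 0, so b * q < p * q.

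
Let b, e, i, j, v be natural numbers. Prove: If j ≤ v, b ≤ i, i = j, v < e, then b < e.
From i = j and b ≤ i, b ≤ j. j ≤ v, so b ≤ v. v < e, so b < e.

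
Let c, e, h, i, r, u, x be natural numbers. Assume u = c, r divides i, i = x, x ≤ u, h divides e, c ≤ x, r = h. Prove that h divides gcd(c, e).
u = c and x ≤ u, so x ≤ c. c ≤ x, so x = c. i = x and r divides i, hence r divides x. r = h, so h divides x. x = c, so h divides c. h divides e, so h divides gcd(c, e).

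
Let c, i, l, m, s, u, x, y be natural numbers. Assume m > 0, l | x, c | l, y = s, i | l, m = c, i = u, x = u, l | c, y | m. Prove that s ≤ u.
c | l and l | c, thus c = l. Since m = c, m = l. Since x = u and l | x, l | u. i = u and i | l, hence u | l. From l | u, l = u. From m = l, m = u. y = s and y | m, thus s | m. m > 0, so s ≤ m. Because m = u, s ≤ u.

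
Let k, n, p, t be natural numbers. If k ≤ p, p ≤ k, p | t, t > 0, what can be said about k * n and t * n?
k * n ≤ t * n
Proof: p ≤ k and k ≤ p, so p = k. Because p | t and t > 0, p ≤ t. Since p = k, k ≤ t. Then k * n ≤ t * n.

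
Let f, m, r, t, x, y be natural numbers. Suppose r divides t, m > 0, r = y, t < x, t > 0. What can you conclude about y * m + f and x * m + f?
y * m + f < x * m + f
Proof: From r = y and r divides t, y divides t. Since t > 0, y ≤ t. t < x, so y < x. Combining with m > 0, by multiplying by a positive, y * m < x * m. Then y * m + f < x * m + f.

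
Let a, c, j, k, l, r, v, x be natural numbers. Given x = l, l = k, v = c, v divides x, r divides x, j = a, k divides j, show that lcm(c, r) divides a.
x = l and l = k, hence x = k. v = c and v divides x, thus c divides x. Since r divides x, lcm(c, r) divides x. x = k, so lcm(c, r) divides k. j = a and k divides j, so k divides a. lcm(c, r) divides k, so lcm(c, r) divides a.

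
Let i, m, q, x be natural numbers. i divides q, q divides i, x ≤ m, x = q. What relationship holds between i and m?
i ≤ m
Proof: q divides i and i divides q, therefore q = i. x = q, so x = i. Since x ≤ m, i ≤ m.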